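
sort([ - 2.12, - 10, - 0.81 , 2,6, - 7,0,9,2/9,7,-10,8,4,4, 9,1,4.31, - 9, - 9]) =[ - 10 , - 10, - 9  , - 9, - 7, -2.12, - 0.81,0,  2/9,1,  2,4 , 4,4.31, 6,  7, 8, 9,  9] 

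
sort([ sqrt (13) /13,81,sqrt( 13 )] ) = [sqrt( 13 )/13,sqrt( 13) , 81]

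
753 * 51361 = 38674833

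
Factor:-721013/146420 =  - 2^(-2)*5^(  -  1 )*7321^(-1)*721013^1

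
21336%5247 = 348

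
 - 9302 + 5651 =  - 3651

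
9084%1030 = 844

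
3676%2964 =712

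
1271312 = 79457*16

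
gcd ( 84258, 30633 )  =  3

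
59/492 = 59/492 = 0.12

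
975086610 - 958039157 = 17047453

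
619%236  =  147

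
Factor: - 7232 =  - 2^6*113^1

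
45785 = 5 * 9157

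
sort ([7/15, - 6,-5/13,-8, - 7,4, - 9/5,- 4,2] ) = [ - 8,-7, - 6, - 4, - 9/5 , - 5/13,7/15,2,4]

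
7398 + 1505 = 8903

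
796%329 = 138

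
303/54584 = 303/54584 = 0.01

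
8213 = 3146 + 5067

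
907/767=907/767 =1.18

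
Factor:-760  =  - 2^3*5^1 * 19^1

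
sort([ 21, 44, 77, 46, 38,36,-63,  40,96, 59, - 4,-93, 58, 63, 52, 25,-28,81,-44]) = [  -  93,-63,-44,- 28, - 4, 21, 25, 36, 38,40, 44,46, 52, 58 , 59, 63,77, 81, 96]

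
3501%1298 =905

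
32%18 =14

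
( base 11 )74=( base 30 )2l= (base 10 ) 81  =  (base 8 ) 121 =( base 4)1101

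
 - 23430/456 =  - 52 + 47/76=-51.38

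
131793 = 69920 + 61873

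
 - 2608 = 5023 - 7631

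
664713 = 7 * 94959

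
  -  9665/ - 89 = 108+53/89= 108.60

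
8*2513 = 20104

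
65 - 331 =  - 266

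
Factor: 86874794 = 2^1*17^1*2555141^1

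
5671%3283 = 2388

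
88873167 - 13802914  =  75070253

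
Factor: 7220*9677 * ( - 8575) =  - 2^2*5^3 * 7^3*19^2*9677^1 = - 599117585500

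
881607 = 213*4139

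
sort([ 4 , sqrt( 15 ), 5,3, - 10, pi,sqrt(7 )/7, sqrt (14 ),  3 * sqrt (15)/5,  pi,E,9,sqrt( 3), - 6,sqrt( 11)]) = [-10, - 6, sqrt(7 ) /7, sqrt(3 ) , 3*sqrt( 15 ) /5,E, 3 , pi, pi,  sqrt( 11),sqrt( 14 ),sqrt( 15), 4,5, 9]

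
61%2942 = 61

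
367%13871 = 367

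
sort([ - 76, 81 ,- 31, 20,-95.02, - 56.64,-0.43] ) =[ - 95.02,- 76 , - 56.64, - 31, -0.43  ,  20, 81]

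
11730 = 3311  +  8419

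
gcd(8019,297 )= 297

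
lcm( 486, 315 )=17010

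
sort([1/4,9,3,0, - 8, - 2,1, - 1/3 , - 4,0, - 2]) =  [  -  8, - 4, - 2, - 2, - 1/3,0,0,1/4,1,3,9]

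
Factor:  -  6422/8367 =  - 2^1  *3^(  -  1 )*13^2*19^1*2789^(  -  1 )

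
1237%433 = 371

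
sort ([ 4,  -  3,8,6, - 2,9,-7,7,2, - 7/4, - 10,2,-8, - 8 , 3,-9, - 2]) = [-10, - 9, - 8, - 8, - 7, - 3,-2 , - 2, - 7/4,2, 2, 3,  4,6, 7,8,  9]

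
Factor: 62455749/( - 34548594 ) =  - 20818583/11516198 = - 2^( - 1 )*631^1*32993^1*5758099^( - 1)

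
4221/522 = 8 + 5/58 =8.09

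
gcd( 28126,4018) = 4018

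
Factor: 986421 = 3^1*59^1 * 5573^1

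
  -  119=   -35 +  - 84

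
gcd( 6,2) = 2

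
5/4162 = 5/4162  =  0.00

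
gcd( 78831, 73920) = 3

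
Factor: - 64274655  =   - 3^1*5^1*4284977^1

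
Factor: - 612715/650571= -3^ (-1 )*5^1*  31^1*37^ (- 1)*59^1*67^1 *5861^(-1) 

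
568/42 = 284/21 = 13.52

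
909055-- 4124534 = 5033589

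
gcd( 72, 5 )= 1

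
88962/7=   12708 + 6/7  =  12708.86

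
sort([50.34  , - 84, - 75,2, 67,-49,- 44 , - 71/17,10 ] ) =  [ - 84, - 75, - 49 , - 44,- 71/17, 2, 10,50.34, 67]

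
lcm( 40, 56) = 280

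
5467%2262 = 943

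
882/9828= 7/78 = 0.09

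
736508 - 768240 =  - 31732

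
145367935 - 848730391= -703362456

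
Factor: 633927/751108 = 2^( - 2)*3^1*7^1*19^( - 1)*9883^(  -  1 )*30187^1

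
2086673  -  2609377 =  - 522704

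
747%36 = 27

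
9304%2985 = 349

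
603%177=72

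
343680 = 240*1432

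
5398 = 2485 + 2913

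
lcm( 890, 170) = 15130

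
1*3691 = 3691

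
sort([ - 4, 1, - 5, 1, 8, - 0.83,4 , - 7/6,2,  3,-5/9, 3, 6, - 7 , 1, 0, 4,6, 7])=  [ - 7 , - 5, - 4, - 7/6, - 0.83 ,-5/9 , 0 , 1, 1, 1,2,  3,3,4,4,6, 6, 7 , 8 ]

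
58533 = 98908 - 40375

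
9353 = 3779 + 5574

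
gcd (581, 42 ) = 7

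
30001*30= 900030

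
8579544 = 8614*996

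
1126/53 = 21 + 13/53 = 21.25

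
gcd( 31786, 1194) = 2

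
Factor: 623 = 7^1*89^1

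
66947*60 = 4016820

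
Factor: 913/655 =5^(-1)*11^1*83^1*131^( - 1 )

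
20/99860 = 1/4993 = 0.00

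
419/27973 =419/27973 =0.01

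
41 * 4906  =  201146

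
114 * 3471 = 395694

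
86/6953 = 86/6953 = 0.01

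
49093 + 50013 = 99106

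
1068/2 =534 = 534.00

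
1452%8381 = 1452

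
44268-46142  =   - 1874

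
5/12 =5/12=0.42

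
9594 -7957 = 1637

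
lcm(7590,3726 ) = 204930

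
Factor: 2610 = 2^1*3^2*5^1*29^1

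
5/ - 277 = - 5/277 = - 0.02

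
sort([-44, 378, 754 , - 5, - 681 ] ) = [ - 681, - 44, - 5, 378,754 ]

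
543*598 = 324714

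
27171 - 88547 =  - 61376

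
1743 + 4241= 5984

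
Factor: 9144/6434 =2^2* 3^2*127^1*3217^( - 1) = 4572/3217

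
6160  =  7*880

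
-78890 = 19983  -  98873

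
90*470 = 42300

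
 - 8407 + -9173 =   -  17580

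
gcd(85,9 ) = 1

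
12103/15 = 806 + 13/15 = 806.87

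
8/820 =2/205=0.01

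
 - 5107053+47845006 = 42737953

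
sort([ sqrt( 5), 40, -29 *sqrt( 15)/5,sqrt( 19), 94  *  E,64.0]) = [ - 29 * sqrt(15) /5, sqrt ( 5), sqrt( 19 ), 40, 64.0, 94* E ] 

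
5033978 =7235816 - 2201838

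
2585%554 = 369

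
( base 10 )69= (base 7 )126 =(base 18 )3F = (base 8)105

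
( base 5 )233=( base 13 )53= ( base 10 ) 68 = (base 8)104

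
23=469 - 446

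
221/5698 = 221/5698 = 0.04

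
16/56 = 2/7 = 0.29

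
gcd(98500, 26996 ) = 4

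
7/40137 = 7/40137=0.00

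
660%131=5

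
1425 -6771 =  - 5346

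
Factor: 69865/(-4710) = - 2^( - 1 )*3^(-1)*89^1  =  - 89/6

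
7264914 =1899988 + 5364926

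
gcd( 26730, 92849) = 1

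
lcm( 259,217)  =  8029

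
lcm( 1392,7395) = 118320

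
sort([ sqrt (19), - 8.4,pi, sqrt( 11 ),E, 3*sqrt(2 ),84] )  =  [-8.4,  E,  pi,  sqrt( 11 ),  3*sqrt( 2 ),sqrt( 19),84]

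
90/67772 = 45/33886 = 0.00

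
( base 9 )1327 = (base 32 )V5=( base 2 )1111100101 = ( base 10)997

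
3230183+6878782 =10108965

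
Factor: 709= 709^1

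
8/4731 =8/4731 = 0.00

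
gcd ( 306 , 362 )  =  2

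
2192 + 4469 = 6661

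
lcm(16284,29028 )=667644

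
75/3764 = 75/3764 = 0.02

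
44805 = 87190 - 42385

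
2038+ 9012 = 11050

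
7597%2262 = 811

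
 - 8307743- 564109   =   - 8871852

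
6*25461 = 152766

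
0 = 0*82420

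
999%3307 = 999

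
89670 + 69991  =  159661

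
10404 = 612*17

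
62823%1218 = 705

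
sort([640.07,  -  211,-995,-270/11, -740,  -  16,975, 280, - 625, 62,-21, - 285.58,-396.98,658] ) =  [-995, - 740, -625,-396.98, - 285.58, - 211, - 270/11, - 21, -16, 62,280, 640.07,658, 975 ]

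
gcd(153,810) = 9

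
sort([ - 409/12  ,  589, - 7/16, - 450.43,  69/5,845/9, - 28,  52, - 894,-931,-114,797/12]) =[  -  931,- 894,-450.43, - 114,- 409/12, - 28, - 7/16  ,  69/5,52 , 797/12, 845/9,  589]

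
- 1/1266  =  -1/1266 = - 0.00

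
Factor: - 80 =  - 2^4 * 5^1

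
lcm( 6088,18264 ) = 18264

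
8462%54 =38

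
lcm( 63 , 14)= 126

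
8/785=8/785 = 0.01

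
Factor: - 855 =-3^2*5^1*19^1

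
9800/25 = 392  =  392.00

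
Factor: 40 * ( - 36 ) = -1440 = - 2^5*3^2*5^1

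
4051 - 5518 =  - 1467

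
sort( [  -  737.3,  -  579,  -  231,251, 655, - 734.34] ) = [ - 737.3, - 734.34, - 579, - 231,251,655]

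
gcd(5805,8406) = 9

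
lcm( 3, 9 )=9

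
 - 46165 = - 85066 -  - 38901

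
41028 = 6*6838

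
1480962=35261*42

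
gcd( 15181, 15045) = 17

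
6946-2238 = 4708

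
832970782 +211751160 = 1044721942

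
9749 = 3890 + 5859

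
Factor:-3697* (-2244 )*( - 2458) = - 20391735144 = -2^3*3^1 *11^1*17^1  *  1229^1*3697^1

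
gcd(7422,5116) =2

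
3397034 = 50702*67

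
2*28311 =56622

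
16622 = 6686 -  - 9936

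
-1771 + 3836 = 2065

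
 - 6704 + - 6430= -13134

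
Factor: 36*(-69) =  - 2484=-2^2*3^3 * 23^1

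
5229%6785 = 5229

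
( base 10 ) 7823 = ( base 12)463B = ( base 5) 222243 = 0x1E8F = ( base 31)84b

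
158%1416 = 158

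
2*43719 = 87438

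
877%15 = 7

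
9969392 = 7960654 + 2008738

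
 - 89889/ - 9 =9987 + 2/3 = 9987.67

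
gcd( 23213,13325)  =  1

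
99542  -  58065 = 41477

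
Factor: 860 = 2^2  *  5^1*43^1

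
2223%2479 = 2223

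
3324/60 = 55 + 2/5 = 55.40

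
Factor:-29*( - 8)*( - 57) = -13224 =- 2^3 * 3^1*19^1*29^1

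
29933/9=3325 + 8/9 = 3325.89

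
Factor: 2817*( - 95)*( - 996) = 266544540 = 2^2*3^3*5^1*19^1*83^1 * 313^1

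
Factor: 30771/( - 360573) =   -  3^1*13^1*457^( - 1 ) =- 39/457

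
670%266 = 138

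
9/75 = 3/25 = 0.12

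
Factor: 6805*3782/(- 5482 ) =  - 12868255/2741 = -5^1*31^1*61^1*1361^1*2741^( - 1 )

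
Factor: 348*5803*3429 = 2^2*3^4*7^1 * 29^1*127^1*829^1= 6924673476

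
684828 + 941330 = 1626158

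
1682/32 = 841/16 = 52.56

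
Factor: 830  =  2^1*5^1*83^1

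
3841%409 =160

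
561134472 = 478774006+82360466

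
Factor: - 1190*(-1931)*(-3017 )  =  -6932734130 = -  2^1*5^1*7^2*17^1*431^1 *1931^1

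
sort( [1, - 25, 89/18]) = [ - 25, 1,89/18]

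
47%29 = 18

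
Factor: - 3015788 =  - 2^2*753947^1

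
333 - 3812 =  - 3479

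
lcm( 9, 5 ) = 45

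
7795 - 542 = 7253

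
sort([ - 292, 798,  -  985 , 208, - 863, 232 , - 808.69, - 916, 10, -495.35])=[ - 985, - 916, -863, - 808.69, - 495.35, -292, 10, 208, 232, 798 ] 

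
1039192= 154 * 6748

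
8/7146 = 4/3573 = 0.00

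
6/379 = 6/379 = 0.02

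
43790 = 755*58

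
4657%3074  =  1583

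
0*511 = 0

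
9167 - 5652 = 3515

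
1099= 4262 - 3163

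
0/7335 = 0 = 0.00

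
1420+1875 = 3295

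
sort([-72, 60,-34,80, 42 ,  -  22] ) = [ - 72, -34, - 22,  42, 60 , 80]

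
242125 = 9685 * 25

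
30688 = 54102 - 23414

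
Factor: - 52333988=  - 2^2*7^1 * 1869071^1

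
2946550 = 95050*31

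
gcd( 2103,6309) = 2103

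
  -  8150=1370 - 9520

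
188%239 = 188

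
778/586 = 1+96/293  =  1.33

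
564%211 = 142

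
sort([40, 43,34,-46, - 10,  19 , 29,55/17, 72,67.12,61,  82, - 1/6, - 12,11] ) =[ - 46, - 12 , - 10, - 1/6,55/17, 11,  19,29,34,40, 43,61,67.12,72,82]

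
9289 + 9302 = 18591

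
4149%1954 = 241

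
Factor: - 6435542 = -2^1 * 3217771^1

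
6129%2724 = 681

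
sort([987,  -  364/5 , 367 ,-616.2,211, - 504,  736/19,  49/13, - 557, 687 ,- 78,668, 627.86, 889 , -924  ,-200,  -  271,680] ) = [-924, - 616.2, - 557,-504, - 271,  -  200,-78,-364/5,49/13, 736/19, 211,  367,627.86 , 668 , 680, 687, 889, 987] 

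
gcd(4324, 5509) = 1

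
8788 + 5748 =14536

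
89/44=89/44 = 2.02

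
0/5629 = 0 = 0.00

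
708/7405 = 708/7405 =0.10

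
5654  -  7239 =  - 1585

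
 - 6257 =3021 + -9278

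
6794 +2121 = 8915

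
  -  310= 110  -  420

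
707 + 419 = 1126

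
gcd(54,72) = 18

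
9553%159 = 13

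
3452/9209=3452/9209 = 0.37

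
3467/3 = 1155 + 2/3 = 1155.67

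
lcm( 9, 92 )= 828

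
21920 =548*40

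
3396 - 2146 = 1250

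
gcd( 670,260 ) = 10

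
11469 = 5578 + 5891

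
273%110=53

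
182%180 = 2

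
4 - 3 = 1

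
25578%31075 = 25578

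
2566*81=207846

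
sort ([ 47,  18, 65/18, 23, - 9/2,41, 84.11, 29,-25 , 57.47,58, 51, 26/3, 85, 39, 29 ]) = [ - 25, - 9/2, 65/18, 26/3, 18, 23, 29, 29,39, 41,47,  51,57.47, 58, 84.11,85 ]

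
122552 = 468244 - 345692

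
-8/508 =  - 1 + 125/127 = - 0.02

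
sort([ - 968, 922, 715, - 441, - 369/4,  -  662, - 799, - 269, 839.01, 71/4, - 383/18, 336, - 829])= [-968, - 829, - 799, - 662,-441, - 269,  -  369/4, - 383/18, 71/4,336, 715, 839.01, 922] 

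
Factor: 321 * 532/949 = 2^2*3^1*7^1*13^( - 1 )*19^1 * 73^( - 1)*107^1 = 170772/949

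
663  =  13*51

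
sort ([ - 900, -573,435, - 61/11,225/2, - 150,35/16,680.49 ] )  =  [ - 900, - 573, - 150, - 61/11, 35/16,225/2,435,680.49 ] 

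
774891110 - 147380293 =627510817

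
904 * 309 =279336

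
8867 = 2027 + 6840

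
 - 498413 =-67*7439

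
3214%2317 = 897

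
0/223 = 0 = 0.00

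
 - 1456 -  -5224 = 3768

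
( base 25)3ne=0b100110100000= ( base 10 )2464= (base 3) 10101021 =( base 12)1514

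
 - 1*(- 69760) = 69760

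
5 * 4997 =24985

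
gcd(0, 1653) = 1653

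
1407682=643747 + 763935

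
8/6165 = 8/6165 = 0.00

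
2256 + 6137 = 8393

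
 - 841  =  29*( - 29 ) 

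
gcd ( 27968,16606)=874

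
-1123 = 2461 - 3584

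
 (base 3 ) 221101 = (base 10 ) 685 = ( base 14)36d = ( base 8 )1255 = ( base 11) 573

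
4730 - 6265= - 1535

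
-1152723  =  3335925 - 4488648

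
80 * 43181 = 3454480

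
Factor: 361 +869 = 1230 = 2^1* 3^1 * 5^1*41^1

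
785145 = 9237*85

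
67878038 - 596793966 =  - 528915928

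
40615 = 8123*5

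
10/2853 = 10/2853=0.00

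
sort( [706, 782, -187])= [ - 187,706, 782]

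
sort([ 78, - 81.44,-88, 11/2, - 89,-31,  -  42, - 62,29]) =[ - 89 , - 88, - 81.44,- 62 , - 42, - 31, 11/2,29, 78]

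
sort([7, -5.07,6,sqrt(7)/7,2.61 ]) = [-5.07,sqrt( 7)/7,2.61, 6,7]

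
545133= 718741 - 173608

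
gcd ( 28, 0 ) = 28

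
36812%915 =212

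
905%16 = 9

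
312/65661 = 104/21887= 0.00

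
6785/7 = 6785/7  =  969.29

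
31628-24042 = 7586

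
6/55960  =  3/27980 = 0.00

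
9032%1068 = 488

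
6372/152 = 1593/38 =41.92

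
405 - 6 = 399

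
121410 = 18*6745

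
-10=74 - 84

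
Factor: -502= - 2^1*251^1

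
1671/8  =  208 + 7/8= 208.88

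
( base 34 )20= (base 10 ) 68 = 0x44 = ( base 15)48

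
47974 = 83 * 578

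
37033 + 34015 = 71048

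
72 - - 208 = 280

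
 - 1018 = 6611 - 7629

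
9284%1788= 344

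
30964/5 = 6192 + 4/5 = 6192.80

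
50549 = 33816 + 16733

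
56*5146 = 288176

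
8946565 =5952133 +2994432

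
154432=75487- - 78945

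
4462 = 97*46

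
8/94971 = 8/94971 = 0.00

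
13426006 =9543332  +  3882674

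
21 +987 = 1008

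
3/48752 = 3/48752= 0.00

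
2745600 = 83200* 33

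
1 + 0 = 1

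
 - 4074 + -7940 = - 12014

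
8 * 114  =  912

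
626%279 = 68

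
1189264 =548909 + 640355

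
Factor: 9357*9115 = 85289055 = 3^1*5^1*1823^1*3119^1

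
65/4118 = 65/4118  =  0.02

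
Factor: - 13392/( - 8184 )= 18/11 = 2^1*3^2*11^( - 1) 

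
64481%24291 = 15899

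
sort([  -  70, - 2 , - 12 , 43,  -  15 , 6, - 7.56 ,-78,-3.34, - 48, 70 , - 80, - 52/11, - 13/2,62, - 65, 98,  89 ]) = [ - 80 , - 78 ,  -  70,-65, - 48, - 15, - 12, - 7.56, - 13/2, - 52/11, - 3.34, - 2,6, 43 , 62,  70,89,  98]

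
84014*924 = 77628936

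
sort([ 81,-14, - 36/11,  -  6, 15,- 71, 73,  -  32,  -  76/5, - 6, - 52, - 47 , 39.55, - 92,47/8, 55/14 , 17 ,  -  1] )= [ -92, - 71,  -  52 , - 47, - 32,  -  76/5, - 14,-6, -6, - 36/11,-1,55/14,47/8,15, 17,39.55  ,  73, 81] 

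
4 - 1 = 3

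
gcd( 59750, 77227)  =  1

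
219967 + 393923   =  613890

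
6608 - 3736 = 2872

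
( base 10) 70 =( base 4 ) 1012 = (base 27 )2G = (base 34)22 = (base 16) 46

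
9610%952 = 90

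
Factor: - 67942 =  - 2^1*7^1*23^1*211^1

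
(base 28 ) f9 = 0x1AD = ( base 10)429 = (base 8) 655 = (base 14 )229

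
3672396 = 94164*39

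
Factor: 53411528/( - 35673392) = -6676441/4459174 = -  2^ ( - 1)*2229587^ ( - 1 )*6676441^1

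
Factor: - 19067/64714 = - 2^ ( - 1)*13^( - 1)*19^( - 1 ) * 23^1*131^( - 1) * 829^1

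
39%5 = 4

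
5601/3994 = 1 + 1607/3994 = 1.40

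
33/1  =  33  =  33.00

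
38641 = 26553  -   - 12088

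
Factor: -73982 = - 2^1*71^1*521^1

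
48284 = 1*48284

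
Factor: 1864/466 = 4 = 2^2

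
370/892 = 185/446 = 0.41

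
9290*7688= 71421520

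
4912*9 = 44208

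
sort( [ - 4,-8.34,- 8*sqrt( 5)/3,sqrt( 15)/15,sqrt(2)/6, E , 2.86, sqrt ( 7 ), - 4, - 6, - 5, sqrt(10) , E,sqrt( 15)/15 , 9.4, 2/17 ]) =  [ - 8.34, - 6, - 8*sqrt( 5 )/3, - 5 , - 4,-4, 2/17 , sqrt( 2 )/6, sqrt( 15)/15, sqrt ( 15)/15 , sqrt( 7),  E , E, 2.86,  sqrt( 10), 9.4] 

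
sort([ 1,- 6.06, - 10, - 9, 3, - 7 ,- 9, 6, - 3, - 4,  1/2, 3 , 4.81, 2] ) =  [ - 10,- 9, -9,-7, - 6.06,-4,  -  3,1/2, 1, 2, 3, 3, 4.81, 6 ]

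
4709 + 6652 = 11361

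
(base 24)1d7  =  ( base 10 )895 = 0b1101111111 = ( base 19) 292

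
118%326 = 118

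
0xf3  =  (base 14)135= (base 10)243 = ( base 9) 300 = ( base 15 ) 113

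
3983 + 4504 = 8487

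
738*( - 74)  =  -54612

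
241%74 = 19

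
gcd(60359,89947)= 13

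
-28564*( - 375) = 10711500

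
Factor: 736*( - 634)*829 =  - 386831296 = - 2^6*23^1*317^1*829^1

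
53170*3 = 159510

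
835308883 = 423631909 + 411676974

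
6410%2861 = 688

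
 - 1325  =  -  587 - 738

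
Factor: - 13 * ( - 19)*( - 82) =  - 2^1  *  13^1*19^1* 41^1 = - 20254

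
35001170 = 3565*9818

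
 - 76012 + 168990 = 92978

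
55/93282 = 55/93282= 0.00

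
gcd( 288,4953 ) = 3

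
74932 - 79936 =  - 5004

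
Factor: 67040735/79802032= 2^( - 4)*5^1*4987627^( - 1)*13408147^1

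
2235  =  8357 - 6122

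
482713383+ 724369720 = 1207083103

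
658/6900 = 329/3450 = 0.10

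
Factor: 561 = 3^1*11^1 * 17^1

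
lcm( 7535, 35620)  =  391820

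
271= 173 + 98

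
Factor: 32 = 2^5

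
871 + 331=1202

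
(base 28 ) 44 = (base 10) 116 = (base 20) 5g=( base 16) 74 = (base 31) 3n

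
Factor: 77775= 3^1*5^2*17^1*61^1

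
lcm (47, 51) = 2397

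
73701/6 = 12283  +  1/2 = 12283.50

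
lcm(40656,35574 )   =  284592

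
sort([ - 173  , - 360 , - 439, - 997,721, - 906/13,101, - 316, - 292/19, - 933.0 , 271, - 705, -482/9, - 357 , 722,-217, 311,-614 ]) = [ - 997, - 933.0, - 705 , - 614, - 439, - 360, - 357,  -  316, - 217, - 173, - 906/13, - 482/9 ,-292/19,101,271, 311,721,722 ]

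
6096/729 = 2032/243 = 8.36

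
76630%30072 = 16486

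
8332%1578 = 442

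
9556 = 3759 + 5797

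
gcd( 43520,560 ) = 80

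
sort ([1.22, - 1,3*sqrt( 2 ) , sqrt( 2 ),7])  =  [-1, 1.22, sqrt( 2 ),3 * sqrt( 2 ), 7]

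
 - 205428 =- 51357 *4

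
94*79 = 7426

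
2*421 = 842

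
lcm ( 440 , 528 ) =2640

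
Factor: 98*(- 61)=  - 5978 = - 2^1*7^2*61^1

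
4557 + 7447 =12004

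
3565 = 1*3565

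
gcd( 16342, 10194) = 2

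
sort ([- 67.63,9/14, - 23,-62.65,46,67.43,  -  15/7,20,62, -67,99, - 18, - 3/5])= [ - 67.63,-67, - 62.65, - 23, - 18, - 15/7, - 3/5,9/14,20,46,62,67.43, 99 ] 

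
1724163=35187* 49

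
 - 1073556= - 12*89463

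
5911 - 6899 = - 988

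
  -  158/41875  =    -  1+41717/41875 = -0.00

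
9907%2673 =1888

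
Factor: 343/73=7^3 * 73^( - 1 ) 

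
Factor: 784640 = 2^8*5^1 * 613^1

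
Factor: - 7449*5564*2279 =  -94455971844 = -2^2*3^1*13^2*43^1*53^1 * 107^1* 191^1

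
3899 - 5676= - 1777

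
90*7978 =718020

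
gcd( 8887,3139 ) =1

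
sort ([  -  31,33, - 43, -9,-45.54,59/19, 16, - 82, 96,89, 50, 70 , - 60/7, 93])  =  [-82,-45.54, - 43,-31,-9,- 60/7,59/19,16,33,50,  70, 89,93, 96 ]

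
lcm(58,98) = 2842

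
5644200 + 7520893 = 13165093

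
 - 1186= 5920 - 7106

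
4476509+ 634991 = 5111500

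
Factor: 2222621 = 2222621^1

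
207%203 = 4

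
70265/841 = 70265/841= 83.55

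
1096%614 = 482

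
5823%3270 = 2553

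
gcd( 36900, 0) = 36900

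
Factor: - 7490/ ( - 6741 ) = 10/9 = 2^1*3^( - 2 )*5^1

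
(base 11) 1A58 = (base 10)2604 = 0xA2C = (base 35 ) 24e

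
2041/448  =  2041/448 =4.56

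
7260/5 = 1452=1452.00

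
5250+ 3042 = 8292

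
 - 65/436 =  - 1 + 371/436 = -0.15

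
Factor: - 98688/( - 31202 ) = 49344/15601 = 2^6 * 3^1 * 257^1*15601^ (-1)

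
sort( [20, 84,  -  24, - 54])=[ - 54, - 24, 20, 84 ] 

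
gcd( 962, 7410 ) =26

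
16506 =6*2751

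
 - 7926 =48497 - 56423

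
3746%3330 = 416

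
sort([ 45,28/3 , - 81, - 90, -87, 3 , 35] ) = [-90, - 87, - 81, 3,28/3,  35,45]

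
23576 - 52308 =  - 28732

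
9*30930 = 278370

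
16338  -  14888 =1450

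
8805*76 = 669180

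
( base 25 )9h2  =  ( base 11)4602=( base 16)17a4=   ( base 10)6052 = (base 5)143202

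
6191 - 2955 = 3236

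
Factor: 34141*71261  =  2432921801=34141^1 * 71261^1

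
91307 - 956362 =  - 865055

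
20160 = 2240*9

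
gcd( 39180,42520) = 20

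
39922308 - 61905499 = -21983191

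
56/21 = 2 + 2/3 = 2.67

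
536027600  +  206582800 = 742610400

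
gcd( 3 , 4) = 1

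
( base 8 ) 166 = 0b1110110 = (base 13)91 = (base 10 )118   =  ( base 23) 53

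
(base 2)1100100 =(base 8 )144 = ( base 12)84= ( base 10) 100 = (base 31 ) 37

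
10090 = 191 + 9899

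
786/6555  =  262/2185= 0.12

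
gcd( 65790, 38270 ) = 430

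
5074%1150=474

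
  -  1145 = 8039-9184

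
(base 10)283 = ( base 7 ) 553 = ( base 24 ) bj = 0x11b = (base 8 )433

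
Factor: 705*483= 340515 = 3^2*5^1*7^1*23^1  *  47^1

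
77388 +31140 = 108528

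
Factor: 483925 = 5^2 * 13^1 * 1489^1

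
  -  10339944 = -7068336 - 3271608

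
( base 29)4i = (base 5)1014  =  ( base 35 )3T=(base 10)134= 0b10000110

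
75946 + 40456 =116402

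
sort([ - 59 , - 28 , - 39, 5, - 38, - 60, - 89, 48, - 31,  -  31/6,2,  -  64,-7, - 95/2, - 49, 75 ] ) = [ - 89, - 64, - 60, - 59,-49 , - 95/2, - 39, - 38 , - 31, - 28, - 7, - 31/6, 2 , 5, 48,75]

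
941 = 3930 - 2989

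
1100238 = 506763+593475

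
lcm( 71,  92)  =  6532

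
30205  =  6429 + 23776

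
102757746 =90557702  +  12200044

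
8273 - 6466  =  1807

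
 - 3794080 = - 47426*80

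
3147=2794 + 353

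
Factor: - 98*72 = -2^4*3^2*7^2 =- 7056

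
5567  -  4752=815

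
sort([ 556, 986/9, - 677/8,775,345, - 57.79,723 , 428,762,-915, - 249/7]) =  [ -915, -677/8,-57.79, - 249/7,986/9 , 345,428,556, 723,762 , 775]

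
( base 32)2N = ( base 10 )87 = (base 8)127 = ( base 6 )223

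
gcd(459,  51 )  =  51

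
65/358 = 65/358= 0.18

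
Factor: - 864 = -2^5*3^3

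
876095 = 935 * 937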